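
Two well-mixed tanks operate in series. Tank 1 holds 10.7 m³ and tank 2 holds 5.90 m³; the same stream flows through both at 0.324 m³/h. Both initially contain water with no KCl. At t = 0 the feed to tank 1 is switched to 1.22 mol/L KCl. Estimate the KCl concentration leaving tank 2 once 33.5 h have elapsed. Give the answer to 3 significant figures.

0.472 mol/L

Species balance on tank i: dCᵢ/dt = (Cᵢ₋₁ − Cᵢ)/τᵢ with τᵢ = Vᵢ/Q.
τ₁ = 10.7/0.324 = 33.025 h; τ₂ = 5.90/0.324 = 18.210 h.
Solving the cascade with C₁(0)=C₂(0)=0 gives C₂(t) = C_in[1 − (τ₁ e^(−t/τ₁) − τ₂ e^(−t/τ₂))/(τ₁ − τ₂)].
At t = 33.5: e^(−t/τ₁) = 0.36262, e^(−t/τ₂) = 0.15887.
C₂ = 1.22·[1 − (33.025·0.36262 − 18.210·0.15887)/(14.815)] = 1.22·0.38693 = 0.47206 mol/L.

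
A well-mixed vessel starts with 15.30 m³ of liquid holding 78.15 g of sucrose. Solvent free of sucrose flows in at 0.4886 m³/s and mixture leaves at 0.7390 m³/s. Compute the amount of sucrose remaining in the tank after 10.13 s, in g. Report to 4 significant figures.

Total volume: dV/dt = Q_in − Q_out = -0.250400 m³/s, so V(t) = 15.30 − 0.250400 t and V(10.13) = 12.7634 m³.
Solute balance: dm/dt = 0 − Q_out C = −Q_out m/V(t).
dm/m = −Q_out dt/(V₀ − 0.250400 t); integrating gives ln(m/m₀) = −(Q_out/(Q_in−Q_out)) ln(V/V₀).
m = m₀ (V₀/V)^(Q_out/(Q_in−Q_out)) = 78.15 × (15.30/12.7634)^(-2.95128) = 45.7714 g.

45.77 g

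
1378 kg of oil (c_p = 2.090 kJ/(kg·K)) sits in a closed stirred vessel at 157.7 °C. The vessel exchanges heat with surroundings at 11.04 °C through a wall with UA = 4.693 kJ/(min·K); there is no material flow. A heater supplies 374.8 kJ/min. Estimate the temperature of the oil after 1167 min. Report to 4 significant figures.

100.9 °C

Lumped-capacitance energy balance: M c_p dT/dt = UA(T_amb − T) + Q̇.
dT/dt = (T_ss − T)/τ with T_ss = T_amb + Q̇/UA = 11.04 + 374.8/4.693 = 90.9036 °C, τ = M c_p/UA = 1378·2.090/4.693 = 613.684 min.
Solution: T(t) = T_ss + (T₀ − T_ss) e^(−t/τ).
T(1167) = 90.9036 + (66.7964)·0.149325 = 100.878 °C.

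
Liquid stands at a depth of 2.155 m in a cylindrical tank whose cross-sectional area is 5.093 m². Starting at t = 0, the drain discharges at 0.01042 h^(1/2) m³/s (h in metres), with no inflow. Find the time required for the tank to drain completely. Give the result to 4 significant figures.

Accumulation of liquid (constant cross-section A): A dh/dt = −0.01042 √h.
∫ h^(−1/2) dh = −(0.01042/A) ∫ dt, giving 2√h = 2√h₀ − (0.01042/A) t.
Set h = 0: 2√h₀ = (0.01042/A) t_empty ⇒ t_empty = 2A√h₀/0.01042.
t_empty = 2·5.093·√2.155/0.01042 = 10.1860·1.46799/0.01042 = 1435.03 s.

1435 s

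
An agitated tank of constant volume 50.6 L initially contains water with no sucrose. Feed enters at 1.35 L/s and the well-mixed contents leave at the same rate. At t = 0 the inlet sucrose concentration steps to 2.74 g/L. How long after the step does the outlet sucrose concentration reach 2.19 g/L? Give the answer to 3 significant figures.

60.2 s

Species balance: V dC/dt = Q(C_in − C) ⇒ τ = V/Q = 37.481 s.
C(t) = C_in + (C₀ − C_in) e^(−t/τ). Set C = 2.19 and solve for t:
e^(−t/τ) = (C − C_in)/(C₀ − C_in) = (2.19 − 2.74)/(0 − 2.74) = 0.20073
t = −τ ln(…) = 37.481 × 1.6058 = 60.188 s.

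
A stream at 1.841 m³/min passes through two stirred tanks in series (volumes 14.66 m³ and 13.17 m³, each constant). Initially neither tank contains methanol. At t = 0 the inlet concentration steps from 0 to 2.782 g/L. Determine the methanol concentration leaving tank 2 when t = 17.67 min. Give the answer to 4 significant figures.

Time constants: τᵢ = Vᵢ/Q for each well-mixed tank.
τ₁ = 14.66/1.841 = 7.96306 min; τ₂ = 13.17/1.841 = 7.15372 min.
Solving the cascade with C₁(0)=C₂(0)=0 gives C₂(t) = C_in[1 − (τ₁ e^(−t/τ₁) − τ₂ e^(−t/τ₂))/(τ₁ − τ₂)].
At t = 17.67: e^(−t/τ₁) = 0.108718, e^(−t/τ₂) = 0.0845812.
C₂ = 2.782·[1 − (7.96306·0.108718 − 7.15372·0.0845812)/(0.809343)] = 2.782·0.677936 = 1.88602 g/L.

1.886 g/L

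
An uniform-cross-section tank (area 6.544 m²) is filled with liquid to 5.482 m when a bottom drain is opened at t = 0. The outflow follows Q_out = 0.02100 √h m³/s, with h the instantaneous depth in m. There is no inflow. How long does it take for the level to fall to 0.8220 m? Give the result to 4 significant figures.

894.2 s

Mass balance (ρ constant): A dh/dt = −0.02100 √h.
∫ h^(−1/2) dh = −(0.02100/A) ∫ dt, giving 2√h = 2√h₀ − (0.02100/A) t.
t = 2A(√h₀ − √h)/0.02100 = 2·6.544·(√5.482 − √0.8220)/0.02100
  = 13.0880 × (2.34137 − 0.906642) / 0.02100 = 894.175 s.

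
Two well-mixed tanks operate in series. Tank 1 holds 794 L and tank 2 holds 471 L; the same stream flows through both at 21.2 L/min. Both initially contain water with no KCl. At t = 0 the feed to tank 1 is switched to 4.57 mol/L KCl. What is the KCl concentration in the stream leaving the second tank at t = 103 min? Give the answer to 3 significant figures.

3.92 mol/L

Time constants: τᵢ = Vᵢ/Q for each well-mixed tank.
τ₁ = 794/21.2 = 37.453 min; τ₂ = 471/21.2 = 22.217 min.
Tank 1: C₁ = C_in(1 − e^(−t/τ₁)). Tank 2 (τ₁ ≠ τ₂): C₂ = C_in[1 − (τ₁ e^(−t/τ₁) − τ₂ e^(−t/τ₂))/(τ₁ − τ₂)].
At t = 103: e^(−t/τ₁) = 0.063920, e^(−t/τ₂) = 0.0096955.
C₂ = 4.57·[1 − (37.453·0.063920 − 22.217·0.0096955)/(15.236)] = 4.57·0.85701 = 3.9165 mol/L.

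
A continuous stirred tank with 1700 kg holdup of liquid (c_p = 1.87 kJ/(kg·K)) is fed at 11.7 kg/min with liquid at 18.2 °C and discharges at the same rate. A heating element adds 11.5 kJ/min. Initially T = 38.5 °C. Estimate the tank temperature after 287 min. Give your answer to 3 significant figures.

Energy balance: M c_p dT/dt = ṁ c_p (T_in − T) + 11.5.
τ = M/ṁ = 145.30 min; T_ss = T_in + Q̇/(ṁ c_p) = 18.2 + 11.5/(11.7·1.87) = 18.726 °C.
This is linear first-order; T(t) = T_ss + (T₀ − T_ss) e^(−t/τ).
T(287) = 18.726 + (19.774)·e^(−287/145.30) = 18.726 + (19.774)·0.13873 = 21.469 °C.

21.5 °C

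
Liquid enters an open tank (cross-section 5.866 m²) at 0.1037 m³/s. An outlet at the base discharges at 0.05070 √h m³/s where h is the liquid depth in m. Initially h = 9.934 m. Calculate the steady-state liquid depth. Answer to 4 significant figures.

A dh/dt = Q_in − 0.05070 √h. Steady state requires inflow = outflow:
Q_in = 0.05070 √h_ss ⇒ √h_ss = 0.1037/0.05070 = 2.04536.
h_ss = 2.04536² = 4.18352 m. (Since h₀ = 9.934 m > h_ss, the level will fall toward this value.)

4.184 m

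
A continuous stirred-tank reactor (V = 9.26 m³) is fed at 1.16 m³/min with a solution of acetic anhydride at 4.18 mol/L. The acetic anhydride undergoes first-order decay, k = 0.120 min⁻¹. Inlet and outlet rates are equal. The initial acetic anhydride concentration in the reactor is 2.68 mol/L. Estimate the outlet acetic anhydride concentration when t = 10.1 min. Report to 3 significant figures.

V dC/dt = Q(C_in − C) − k V C.
This is linear with rate a = Q/V + k = 0.24527 min⁻¹.
C_ss = Q C_in/(Q + kV) = 2.1349 mol/L; C(t) = C_ss + (C₀ − C_ss) e^(−a t).
C(10.1) = 2.1349 + (0.54509)·e^(−0.24527·10.1) = 2.1349 + (0.54509)·0.083976 = 2.1807 mol/L.

2.18 mol/L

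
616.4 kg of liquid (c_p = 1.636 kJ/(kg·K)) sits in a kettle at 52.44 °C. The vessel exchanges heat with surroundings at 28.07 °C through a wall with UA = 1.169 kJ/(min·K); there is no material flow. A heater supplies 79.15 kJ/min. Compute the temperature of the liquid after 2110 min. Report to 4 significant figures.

Lumped-capacitance energy balance: M c_p dT/dt = UA(T_amb − T) + Q̇.
dT/dt = (T_ss − T)/τ with T_ss = T_amb + Q̇/UA = 28.07 + 79.15/1.169 = 95.7774 °C, τ = M c_p/UA = 616.4·1.636/1.169 = 862.644 min.
Integrating: T(t) = T_ss + (T₀ − T_ss) e^(−t/τ).
T(2110) = 95.7774 + (-43.3374)·0.0866421 = 92.0226 °C.

92.02 °C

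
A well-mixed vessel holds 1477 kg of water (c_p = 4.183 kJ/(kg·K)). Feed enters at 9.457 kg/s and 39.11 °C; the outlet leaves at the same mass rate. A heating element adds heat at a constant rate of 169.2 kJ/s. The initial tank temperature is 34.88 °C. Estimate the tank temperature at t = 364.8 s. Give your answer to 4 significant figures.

42.56 °C

First-law balance (no shaft work): M c_p dT/dt = ṁ c_p (T_in − T) + 169.2.
τ = M/ṁ = 156.181 s; T_ss = T_in + Q̇/(ṁ c_p) = 39.11 + 169.2/(9.457·4.183) = 43.3872 °C.
Solution: T(t) = T_ss + (T₀ − T_ss) e^(−t/τ).
T(364.8) = 43.3872 + (-8.50720)·e^(−364.8/156.181) = 43.3872 + (-8.50720)·0.0967372 = 42.5642 °C.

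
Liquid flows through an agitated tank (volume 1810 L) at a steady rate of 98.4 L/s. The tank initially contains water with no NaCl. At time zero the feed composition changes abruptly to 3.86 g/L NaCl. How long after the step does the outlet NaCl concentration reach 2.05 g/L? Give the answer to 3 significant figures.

13.9 s

Species balance on the tank: V dC/dt = Q(C_in − C), so τ = V/Q = 18.394 s.
C(t) = C_in + (C₀ − C_in) e^(−t/τ). Set C = 2.05 and solve for t:
e^(−t/τ) = (C − C_in)/(C₀ − C_in) = (2.05 − 3.86)/(0 − 3.86) = 0.46891
t = −τ ln(…) = 18.394 × 0.75734 = 13.931 s.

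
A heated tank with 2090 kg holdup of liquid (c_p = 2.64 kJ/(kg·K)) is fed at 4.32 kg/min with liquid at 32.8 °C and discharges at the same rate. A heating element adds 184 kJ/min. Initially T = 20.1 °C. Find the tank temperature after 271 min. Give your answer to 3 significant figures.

First-law balance (no shaft work): M c_p dT/dt = ṁ c_p (T_in − T) + 184.
τ = M/ṁ = 483.80 min; T_ss = T_in + Q̇/(ṁ c_p) = 32.8 + 184/(4.32·2.64) = 48.934 °C.
This is linear first-order; T(t) = T_ss + (T₀ − T_ss) e^(−t/τ).
T(271) = 48.934 + (-28.834)·e^(−271/483.80) = 48.934 + (-28.834)·0.57112 = 32.466 °C.

32.5 °C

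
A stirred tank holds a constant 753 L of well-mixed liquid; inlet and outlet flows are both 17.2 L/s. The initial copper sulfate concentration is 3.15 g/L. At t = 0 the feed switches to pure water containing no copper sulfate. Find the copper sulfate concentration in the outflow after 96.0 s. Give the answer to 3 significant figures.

Accumulation = in − out for the solute gives V dC/dt = Q(C_in − C).
Rewrite as dC/dt + C/τ = C_in/τ, τ = V/Q = 43.779 s.
C approaches C_in exponentially: C(t) = C_in + (C₀ − C_in) e^(−t/τ).
C(96.0) = 0 + (3.15 − 0)·e^(−96.0/43.779) = 0 + (3.1500)·0.11160 = 0.35154 g/L.

0.352 g/L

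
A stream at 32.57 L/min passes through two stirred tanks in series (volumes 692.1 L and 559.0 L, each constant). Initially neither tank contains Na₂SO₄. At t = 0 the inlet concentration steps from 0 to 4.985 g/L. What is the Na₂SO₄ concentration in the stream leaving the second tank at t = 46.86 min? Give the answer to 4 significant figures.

3.493 g/L

Species balance on tank i: dCᵢ/dt = (Cᵢ₋₁ − Cᵢ)/τᵢ with τᵢ = Vᵢ/Q.
τ₁ = 692.1/32.57 = 21.2496 min; τ₂ = 559.0/32.57 = 17.1630 min.
Tank 1: C₁ = C_in(1 − e^(−t/τ₁)). Tank 2 (τ₁ ≠ τ₂): C₂ = C_in[1 − (τ₁ e^(−t/τ₁) − τ₂ e^(−t/τ₂))/(τ₁ − τ₂)].
At t = 46.86: e^(−t/τ₁) = 0.110227, e^(−t/τ₂) = 0.0652006.
C₂ = 4.985·[1 − (21.2496·0.110227 − 17.1630·0.0652006)/(4.08658)] = 4.985·0.700671 = 3.49284 g/L.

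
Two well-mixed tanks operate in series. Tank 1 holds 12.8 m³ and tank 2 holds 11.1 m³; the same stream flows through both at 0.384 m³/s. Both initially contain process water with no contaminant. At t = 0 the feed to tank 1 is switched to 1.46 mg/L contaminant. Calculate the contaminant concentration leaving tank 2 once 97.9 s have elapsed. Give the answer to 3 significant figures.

1.20 mg/L

Each tank obeys Vᵢ dCᵢ/dt = Q(Cᵢ₋₁ − Cᵢ), so τᵢ = Vᵢ/Q.
τ₁ = 12.8/0.384 = 33.333 s; τ₂ = 11.1/0.384 = 28.906 s.
Tank 1: C₁ = C_in(1 − e^(−t/τ₁)). Tank 2 (τ₁ ≠ τ₂): C₂ = C_in[1 − (τ₁ e^(−t/τ₁) − τ₂ e^(−t/τ₂))/(τ₁ − τ₂)].
At t = 97.9: e^(−t/τ₁) = 0.053025, e^(−t/τ₂) = 0.033816.
C₂ = 1.46·[1 − (33.333·0.053025 − 28.906·0.033816)/(4.4271)] = 1.46·0.82156 = 1.1995 mg/L.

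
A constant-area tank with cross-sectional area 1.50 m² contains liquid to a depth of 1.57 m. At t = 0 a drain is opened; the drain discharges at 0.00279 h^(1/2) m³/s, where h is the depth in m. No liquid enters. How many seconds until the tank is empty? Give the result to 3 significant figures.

Mass balance (ρ constant): A dh/dt = −0.00279 √h.
This is separable: 2 d(√h)/dt = −0.00279/A, so √h = √h₀ − (0.00279/(2A)) t.
Tank is empty when √h = 0: t_empty = 2A√h₀/0.00279.
t_empty = 2·1.50·√1.57/0.00279 = 3.0000·1.2530/0.00279 = 1347.3 s.

1350 s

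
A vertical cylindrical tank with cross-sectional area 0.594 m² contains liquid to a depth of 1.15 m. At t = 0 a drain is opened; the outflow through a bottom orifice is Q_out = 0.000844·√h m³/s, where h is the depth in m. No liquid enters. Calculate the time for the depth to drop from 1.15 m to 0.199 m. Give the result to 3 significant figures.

A dh/dt = −Q_out = −0.000844 √h.
Separate and integrate: 2(√h − √h₀) = −(0.000844/A) t.
t = 2A(√h₀ − √h)/0.000844 = 2·0.594·(√1.15 − √0.199)/0.000844
  = 1.1880 × (1.0724 − 0.44609) / 0.000844 = 881.55 s.

882 s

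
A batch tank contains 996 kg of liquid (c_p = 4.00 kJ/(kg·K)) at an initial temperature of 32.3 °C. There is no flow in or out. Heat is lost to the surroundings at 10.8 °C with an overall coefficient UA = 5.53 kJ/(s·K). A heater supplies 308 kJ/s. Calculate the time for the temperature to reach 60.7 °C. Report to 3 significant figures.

1280 s

M c_p dT/dt = −UA(T − T_amb) + Q̇.
τ = M c_p/UA = 720.43 s; T_ss = T_amb + Q̇/UA = 10.8 + 308/5.53 = 66.496 °C.
T(t) = T_ss + (T₀ − T_ss)e^(−t/τ); set T = 60.7:
t = −τ ln[(T − T_ss)/(T₀ − T_ss)] = −720.43 · ln(0.16950) = 1278.7 s.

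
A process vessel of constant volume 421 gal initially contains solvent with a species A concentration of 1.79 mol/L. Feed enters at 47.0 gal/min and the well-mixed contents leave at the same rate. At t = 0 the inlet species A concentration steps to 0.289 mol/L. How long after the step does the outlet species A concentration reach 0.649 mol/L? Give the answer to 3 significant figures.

Species balance: V dC/dt = Q(C_in − C) ⇒ τ = V/Q = 8.9574 min.
C(t) = C_in + (C₀ − C_in) e^(−t/τ). Set C = 0.649 and solve for t:
e^(−t/τ) = (C − C_in)/(C₀ − C_in) = (0.649 − 0.289)/(1.79 − 0.289) = 0.23984
t = −τ ln(…) = 8.9574 × 1.4278 = 12.789 min.

12.8 min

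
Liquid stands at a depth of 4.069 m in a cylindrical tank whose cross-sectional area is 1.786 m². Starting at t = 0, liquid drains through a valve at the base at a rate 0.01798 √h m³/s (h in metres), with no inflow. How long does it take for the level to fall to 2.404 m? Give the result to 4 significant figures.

With no inflow, A dh/dt = −0.01798 √h.
∫ h^(−1/2) dh = −(0.01798/A) ∫ dt, giving 2√h = 2√h₀ − (0.01798/A) t.
t = 2A(√h₀ − √h)/0.01798 = 2·1.786·(√4.069 − √2.404)/0.01798
  = 3.57200 × (2.01718 − 1.55048) / 0.01798 = 92.7155 s.

92.72 s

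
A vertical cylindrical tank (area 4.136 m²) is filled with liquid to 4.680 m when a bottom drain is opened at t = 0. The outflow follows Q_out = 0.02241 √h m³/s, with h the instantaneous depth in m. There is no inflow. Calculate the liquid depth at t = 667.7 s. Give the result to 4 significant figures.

0.1256 m

A dh/dt = −Q_out = −0.02241 √h.
Separate and integrate: 2(√h − √h₀) = −(0.02241/A) t.
√h = √4.680 − 0.02241·667.7/(2·4.136) = 2.16333 − 1.80889 = 0.354438.
h = 0.354438² = 0.125627 m.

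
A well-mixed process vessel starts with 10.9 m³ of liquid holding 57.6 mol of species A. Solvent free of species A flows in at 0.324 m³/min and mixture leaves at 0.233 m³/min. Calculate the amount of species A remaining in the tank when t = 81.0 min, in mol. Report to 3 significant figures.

15.3 mol

Let m(t) be the amount of species A. Volume: V(t) = V₀ + (Q_in − Q_out) t = 10.9 + 0.091000 t; V(81.0) = 18.271 m³.
No species A enters, so dm/dt = −Q_out · (m/V).
dm/m = −Q_out dt/(V₀ + 0.091000 t); integrating gives ln(m/m₀) = −(Q_out/(Q_in−Q_out)) ln(V/V₀).
m = m₀ (V₀/V)^(Q_out/(Q_in−Q_out)) = 57.6 × (10.9/18.271)^(2.5604) = 15.347 mol.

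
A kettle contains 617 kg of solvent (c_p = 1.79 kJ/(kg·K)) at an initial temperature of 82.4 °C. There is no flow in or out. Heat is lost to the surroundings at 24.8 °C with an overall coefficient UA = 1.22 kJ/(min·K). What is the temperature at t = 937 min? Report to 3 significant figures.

45.3 °C

M c_p dT/dt = −UA(T − T_amb).
dT/dt = (T_ss − T)/τ with T_ss = T_amb = 24.800 °C, τ = M c_p/UA = 617·1.79/1.22 = 905.27 min.
This is linear first-order; T(t) = T_ss + (T₀ − T_ss) e^(−t/τ).
T(937) = 24.800 + (57.600)·0.35521 = 45.260 °C.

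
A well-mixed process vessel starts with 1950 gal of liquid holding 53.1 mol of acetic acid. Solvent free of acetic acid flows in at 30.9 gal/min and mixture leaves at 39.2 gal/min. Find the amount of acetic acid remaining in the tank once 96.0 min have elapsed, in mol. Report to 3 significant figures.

Let m(t) be the amount of acetic acid. Volume: V(t) = V₀ + (Q_in − Q_out) t = 1950 − 8.3000 t; V(96.0) = 1153.2 gal.
Solute balance: dm/dt = 0 − Q_out C = −Q_out m/V(t).
Separate: dm/m = −Q_out dt/V(t) ⇒ ln(m/m₀) = −(Q_out/(Q_in−Q_out)) ln(V/V₀).
m = m₀ (V₀/V)^(Q_out/(Q_in−Q_out)) = 53.1 × (1950/1153.2)^(-4.7229) = 4.4428 mol.

4.44 mol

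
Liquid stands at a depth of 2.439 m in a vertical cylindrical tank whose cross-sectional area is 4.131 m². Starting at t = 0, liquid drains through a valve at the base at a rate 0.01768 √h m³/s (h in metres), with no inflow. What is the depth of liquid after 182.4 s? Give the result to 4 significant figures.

Unsteady balance on liquid volume: A dh/dt = −0.01768 √h.
This is separable: 2 d(√h)/dt = −0.01768/A, so √h = √h₀ − (0.01768/(2A)) t.
√h = √2.439 − 0.01768·182.4/(2·4.131) = 1.56173 − 0.390321 = 1.17141.
h = 1.17141² = 1.37220 m.

1.372 m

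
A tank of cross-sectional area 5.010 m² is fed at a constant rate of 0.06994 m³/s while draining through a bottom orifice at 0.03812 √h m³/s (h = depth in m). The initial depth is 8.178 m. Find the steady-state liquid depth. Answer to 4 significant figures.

3.366 m

Mass balance (ρ constant): A dh/dt = Q_in − 0.03812 √h. At steady state dh/dt = 0:
Q_in = 0.03812 √h_ss ⇒ √h_ss = 0.06994/0.03812 = 1.83473.
h_ss = 1.83473² = 3.36624 m. (Since h₀ = 8.178 m > h_ss, the level will fall toward this value.)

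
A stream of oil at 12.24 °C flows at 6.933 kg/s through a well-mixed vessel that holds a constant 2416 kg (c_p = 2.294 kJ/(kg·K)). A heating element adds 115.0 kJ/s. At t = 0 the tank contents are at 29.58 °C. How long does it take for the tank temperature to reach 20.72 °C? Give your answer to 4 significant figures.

M c_p dT/dt = ṁ c_p (T_in − T) + Q̇.
τ = M/ṁ = 348.478 s; T_ss = T_in + Q̇/(ṁ c_p) = 19.4707 °C.
T(t) = T_ss + (T₀ − T_ss) e^(−t/τ). Set T = 20.72:
e^(−t/τ) = (20.72 − 19.4707)/(29.58 − 19.4707) = 0.123575
t = −348.478 · ln(0.123575) = 728.635 s.

728.6 s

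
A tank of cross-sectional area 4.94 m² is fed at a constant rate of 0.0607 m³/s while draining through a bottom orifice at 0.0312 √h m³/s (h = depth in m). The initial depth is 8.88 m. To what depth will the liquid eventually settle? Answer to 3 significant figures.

Level balance: A dh/dt = 0.0607 − 0.0312 √h. Setting dh/dt = 0:
Q_in = 0.0312 √h_ss ⇒ √h_ss = 0.0607/0.0312 = 1.9455.
h_ss = 1.9455² = 3.7850 m. (Since h₀ = 8.88 m > h_ss, the level will fall toward this value.)

3.79 m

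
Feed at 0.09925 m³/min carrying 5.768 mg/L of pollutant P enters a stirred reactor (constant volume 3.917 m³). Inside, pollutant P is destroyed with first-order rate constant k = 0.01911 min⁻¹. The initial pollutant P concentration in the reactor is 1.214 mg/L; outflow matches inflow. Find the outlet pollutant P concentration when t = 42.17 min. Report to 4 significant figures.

V dC/dt = Q(C_in − C) − k V C.
This is linear with rate a = Q/V + k = 0.0444483 min⁻¹.
C_ss = Q C_in/(Q + kV) = 3.28812 mg/L; C(t) = C_ss + (C₀ − C_ss) e^(−a t).
C(42.17) = 3.28812 + (-2.07412)·e^(−0.0444483·42.17) = 3.28812 + (-2.07412)·0.153450 = 2.96985 mg/L.

2.970 mg/L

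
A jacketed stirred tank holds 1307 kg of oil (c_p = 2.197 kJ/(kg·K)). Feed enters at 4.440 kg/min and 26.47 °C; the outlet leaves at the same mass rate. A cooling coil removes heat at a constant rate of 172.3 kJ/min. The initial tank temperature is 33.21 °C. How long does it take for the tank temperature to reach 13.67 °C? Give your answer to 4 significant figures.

474.8 min

M c_p dT/dt = ṁ c_p (T_in − T) − Q̇.
τ = M/ṁ = 294.369 min; T_ss = T_in − Q̇/(ṁ c_p) = 8.80668 °C.
T(t) = T_ss + (T₀ − T_ss) e^(−t/τ). Set T = 13.67:
e^(−t/τ) = (13.67 − 8.80668)/(33.21 − 8.80668) = 0.199289
t = −294.369 · ln(0.199289) = 474.817 min.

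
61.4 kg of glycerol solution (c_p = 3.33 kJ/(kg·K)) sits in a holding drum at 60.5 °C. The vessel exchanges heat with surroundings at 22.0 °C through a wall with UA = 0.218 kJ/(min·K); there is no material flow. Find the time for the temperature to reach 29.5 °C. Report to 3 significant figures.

1530 min

Lumped-capacitance energy balance: M c_p dT/dt = UA(T_amb − T).
τ = M c_p/UA = 937.90 min; T_ss = T_amb = 22.000 °C.
T(t) = T_ss + (T₀ − T_ss)e^(−t/τ); set T = 29.5:
t = −τ ln[(T − T_ss)/(T₀ − T_ss)] = −937.90 · ln(0.19481) = 1534.2 min.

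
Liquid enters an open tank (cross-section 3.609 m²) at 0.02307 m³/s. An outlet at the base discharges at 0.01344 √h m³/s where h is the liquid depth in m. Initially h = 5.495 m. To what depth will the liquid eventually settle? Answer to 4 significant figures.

2.946 m

Mass balance (ρ constant): A dh/dt = Q_in − 0.01344 √h. At steady state dh/dt = 0:
Q_in = 0.01344 √h_ss ⇒ √h_ss = 0.02307/0.01344 = 1.71652.
h_ss = 1.71652² = 2.94643 m. (Since h₀ = 5.495 m > h_ss, the level will fall toward this value.)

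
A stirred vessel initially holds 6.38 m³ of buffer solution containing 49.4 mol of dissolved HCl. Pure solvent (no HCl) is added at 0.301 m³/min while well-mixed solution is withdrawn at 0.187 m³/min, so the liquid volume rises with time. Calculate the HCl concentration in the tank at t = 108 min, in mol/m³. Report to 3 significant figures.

Total volume: dV/dt = Q_in − Q_out = 0.11400 m³/min, so V(t) = 6.38 + 0.11400 t and V(108) = 18.692 m³.
Species balance (pure solvent in): dm/dt = −Q_out · m/V(t).
dm/m = −Q_out dt/(V₀ + 0.11400 t); integrating gives ln(m/m₀) = −(Q_out/(Q_in−Q_out)) ln(V/V₀).
m = m₀ (V₀/V)^(Q_out/(Q_in−Q_out)) = 49.4 × (6.38/18.692)^(1.6404) = 8.4714 mol.
C = m/V = 8.4714/18.692 = 0.45321 mol/m³.

0.453 mol/m³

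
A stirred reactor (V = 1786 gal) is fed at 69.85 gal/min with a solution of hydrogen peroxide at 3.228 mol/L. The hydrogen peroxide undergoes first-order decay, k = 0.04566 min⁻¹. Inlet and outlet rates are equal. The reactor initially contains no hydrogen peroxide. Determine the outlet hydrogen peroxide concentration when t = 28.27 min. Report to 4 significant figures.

V dC/dt = Q(C_in − C) − k V C.
This is linear with rate a = Q/V + k = 0.0847697 min⁻¹.
C_ss = Q C_in/(Q + kV) = 1.48928 mol/L; C(t) = C_ss + (C₀ − C_ss) e^(−a t).
C(28.27) = 1.48928 + (-1.48928)·e^(−0.0847697·28.27) = 1.48928 + (-1.48928)·0.0910414 = 1.35370 mol/L.

1.354 mol/L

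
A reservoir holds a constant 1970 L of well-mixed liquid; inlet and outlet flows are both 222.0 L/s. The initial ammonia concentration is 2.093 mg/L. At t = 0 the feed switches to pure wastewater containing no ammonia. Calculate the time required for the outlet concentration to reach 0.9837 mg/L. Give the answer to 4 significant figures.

Species balance: V dC/dt = Q(C_in − C) ⇒ τ = V/Q = 8.87387 s.
C(t) = C_in + (C₀ − C_in) e^(−t/τ). Set C = 0.9837 and solve for t:
e^(−t/τ) = (C − C_in)/(C₀ − C_in) = (0.9837 − 0)/(2.093 − 0) = 0.469995
t = −τ ln(…) = 8.87387 × 0.755033 = 6.70007 s.

6.700 s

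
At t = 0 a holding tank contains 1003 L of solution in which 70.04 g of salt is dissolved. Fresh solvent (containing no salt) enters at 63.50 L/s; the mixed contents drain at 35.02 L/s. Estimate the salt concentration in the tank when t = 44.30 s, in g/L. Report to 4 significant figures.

Let m(t) be the amount of salt. Volume: V(t) = V₀ + (Q_in − Q_out) t = 1003 + 28.4800 t; V(44.30) = 2264.66 L.
Solute balance: dm/dt = 0 − Q_out C = −Q_out m/V(t).
dm/m = −Q_out dt/(V₀ + 28.4800 t); integrating gives ln(m/m₀) = −(Q_out/(Q_in−Q_out)) ln(V/V₀).
m = m₀ (V₀/V)^(Q_out/(Q_in−Q_out)) = 70.04 × (1003/2264.66)^(1.22963) = 25.7289 g.
C = m/V = 25.7289/2264.66 = 0.0113610 g/L.

0.01136 g/L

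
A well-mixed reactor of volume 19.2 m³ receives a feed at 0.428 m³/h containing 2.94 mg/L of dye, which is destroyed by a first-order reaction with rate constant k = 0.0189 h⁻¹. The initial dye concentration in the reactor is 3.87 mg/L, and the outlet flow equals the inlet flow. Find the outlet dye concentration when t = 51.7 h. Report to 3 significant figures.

1.86 mg/L

Species balance: V dC/dt = Q C_in − Q C − k V C.
dC/dt = (Q/V) C_in − (Q/V + k) C; effective rate a = Q/V + k = 0.022292 + 0.0189 = 0.041192 h⁻¹.
C_ss = Q C_in/(Q + kV) = 1.5910 mg/L; C(t) = C_ss + (C₀ − C_ss) e^(−a t).
C(51.7) = 1.5910 + (2.2790)·e^(−0.041192·51.7) = 1.5910 + (2.2790)·0.11888 = 1.8620 mg/L.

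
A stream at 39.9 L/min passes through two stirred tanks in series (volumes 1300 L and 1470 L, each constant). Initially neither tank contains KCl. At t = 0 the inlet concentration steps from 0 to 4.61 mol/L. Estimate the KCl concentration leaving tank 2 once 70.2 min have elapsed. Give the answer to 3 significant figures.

2.77 mol/L

Species balance on tank i: dCᵢ/dt = (Cᵢ₋₁ − Cᵢ)/τᵢ with τᵢ = Vᵢ/Q.
τ₁ = 1300/39.9 = 32.581 min; τ₂ = 1470/39.9 = 36.842 min.
Tank 1: C₁ = C_in(1 − e^(−t/τ₁)). Tank 2 (τ₁ ≠ τ₂): C₂ = C_in[1 − (τ₁ e^(−t/τ₁) − τ₂ e^(−t/τ₂))/(τ₁ − τ₂)].
At t = 70.2: e^(−t/τ₁) = 0.11595, e^(−t/τ₂) = 0.14876.
C₂ = 4.61·[1 − (32.581·0.11595 − 36.842·0.14876)/(-4.2607)] = 4.61·0.60035 = 2.7676 mol/L.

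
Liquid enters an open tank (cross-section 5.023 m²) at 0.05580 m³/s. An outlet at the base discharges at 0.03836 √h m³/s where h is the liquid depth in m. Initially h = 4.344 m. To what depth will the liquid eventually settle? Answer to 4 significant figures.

Level balance: A dh/dt = 0.05580 − 0.03836 √h. Setting dh/dt = 0:
Q_in = 0.03836 √h_ss ⇒ √h_ss = 0.05580/0.03836 = 1.45464.
h_ss = 1.45464² = 2.11598 m. (Since h₀ = 4.344 m > h_ss, the level will fall toward this value.)

2.116 m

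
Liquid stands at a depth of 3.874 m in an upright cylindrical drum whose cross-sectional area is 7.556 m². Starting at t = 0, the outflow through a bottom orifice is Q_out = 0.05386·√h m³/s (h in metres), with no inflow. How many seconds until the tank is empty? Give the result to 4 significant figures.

With no inflow, A dh/dt = −0.05386 √h.
Separate and integrate: 2(√h − √h₀) = −(0.05386/A) t.
Set h = 0: 2√h₀ = (0.05386/A) t_empty ⇒ t_empty = 2A√h₀/0.05386.
t_empty = 2·7.556·√3.874/0.05386 = 15.1120·1.96825/0.05386 = 552.250 s.

552.2 s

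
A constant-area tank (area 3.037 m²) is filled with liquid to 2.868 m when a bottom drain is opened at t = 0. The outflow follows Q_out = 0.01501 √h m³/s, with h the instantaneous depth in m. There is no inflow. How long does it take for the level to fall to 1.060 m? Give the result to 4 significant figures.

268.7 s

With no inflow, A dh/dt = −0.01501 √h.
Separate and integrate: 2(√h − √h₀) = −(0.01501/A) t.
t = 2A(√h₀ − √h)/0.01501 = 2·3.037·(√2.868 − √1.060)/0.01501
  = 6.07400 × (1.69352 − 1.02956) / 0.01501 = 268.678 s.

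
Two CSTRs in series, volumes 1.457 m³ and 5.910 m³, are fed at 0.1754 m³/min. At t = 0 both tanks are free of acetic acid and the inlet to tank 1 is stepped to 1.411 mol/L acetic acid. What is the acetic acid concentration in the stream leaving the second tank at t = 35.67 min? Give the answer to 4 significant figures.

0.7676 mol/L

Each tank obeys Vᵢ dCᵢ/dt = Q(Cᵢ₋₁ − Cᵢ), so τᵢ = Vᵢ/Q.
τ₁ = 1.457/0.1754 = 8.30673 min; τ₂ = 5.910/0.1754 = 33.6944 min.
Tank 1: C₁ = C_in(1 − e^(−t/τ₁)). Tank 2 (τ₁ ≠ τ₂): C₂ = C_in[1 − (τ₁ e^(−t/τ₁) − τ₂ e^(−t/τ₂))/(τ₁ − τ₂)].
At t = 35.67: e^(−t/τ₁) = 0.0136487, e^(−t/τ₂) = 0.346930.
C₂ = 1.411·[1 − (8.30673·0.0136487 − 33.6944·0.346930)/(-25.3877)] = 1.411·0.544022 = 0.767615 mol/L.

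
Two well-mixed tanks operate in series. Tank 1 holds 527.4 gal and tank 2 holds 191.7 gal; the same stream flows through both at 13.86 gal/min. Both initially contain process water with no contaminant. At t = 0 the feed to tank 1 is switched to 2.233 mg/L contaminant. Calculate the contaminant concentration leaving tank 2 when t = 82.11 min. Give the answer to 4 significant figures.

Each tank obeys Vᵢ dCᵢ/dt = Q(Cᵢ₋₁ − Cᵢ), so τᵢ = Vᵢ/Q.
τ₁ = 527.4/13.86 = 38.0519 min; τ₂ = 191.7/13.86 = 13.8312 min.
Tank 1: C₁ = C_in(1 − e^(−t/τ₁)). Tank 2 (τ₁ ≠ τ₂): C₂ = C_in[1 − (τ₁ e^(−t/τ₁) − τ₂ e^(−t/τ₂))/(τ₁ − τ₂)].
At t = 82.11: e^(−t/τ₁) = 0.115575, e^(−t/τ₂) = 0.00264102.
C₂ = 2.233·[1 − (38.0519·0.115575 − 13.8312·0.00264102)/(24.2208)] = 2.233·0.819935 = 1.83092 mg/L.

1.831 mg/L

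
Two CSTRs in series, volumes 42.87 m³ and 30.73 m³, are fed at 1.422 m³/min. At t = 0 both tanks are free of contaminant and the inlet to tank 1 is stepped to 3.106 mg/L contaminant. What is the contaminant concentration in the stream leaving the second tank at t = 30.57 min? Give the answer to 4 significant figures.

Each tank obeys Vᵢ dCᵢ/dt = Q(Cᵢ₋₁ − Cᵢ), so τᵢ = Vᵢ/Q.
τ₁ = 42.87/1.422 = 30.1477 min; τ₂ = 30.73/1.422 = 21.6104 min.
Tank 1: C₁ = C_in(1 − e^(−t/τ₁)). Tank 2 (τ₁ ≠ τ₂): C₂ = C_in[1 − (τ₁ e^(−t/τ₁) − τ₂ e^(−t/τ₂))/(τ₁ − τ₂)].
At t = 30.57: e^(−t/τ₁) = 0.362762, e^(−t/τ₂) = 0.243024.
C₂ = 3.106·[1 − (30.1477·0.362762 − 21.6104·0.243024)/(8.53727)] = 3.106·0.334144 = 1.03785 mg/L.

1.038 mg/L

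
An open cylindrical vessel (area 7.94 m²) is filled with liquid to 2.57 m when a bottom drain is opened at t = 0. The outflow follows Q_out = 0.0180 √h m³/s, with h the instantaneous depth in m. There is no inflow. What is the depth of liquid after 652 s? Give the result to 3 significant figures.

0.747 m

With no inflow, A dh/dt = −0.0180 √h.
Separate and integrate: 2(√h − √h₀) = −(0.0180/A) t.
√h = √2.57 − 0.0180·652/(2·7.94) = 1.6031 − 0.73904 = 0.86408.
h = 0.86408² = 0.74663 m.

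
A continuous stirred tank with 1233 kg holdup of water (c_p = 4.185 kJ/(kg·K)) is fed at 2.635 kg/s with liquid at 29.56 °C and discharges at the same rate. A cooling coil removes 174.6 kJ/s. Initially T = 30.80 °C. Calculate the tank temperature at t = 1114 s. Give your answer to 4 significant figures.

M c_p dT/dt = ṁ c_p (T_in − T) − Q̇.
Rearrange: dT/dt = (T_ss − T)/τ with τ = M/ṁ = 467.932 s and T_ss = T_in − Q̇/(ṁ c_p) = 13.7268 °C.
Solution: T(t) = T_ss + (T₀ − T_ss) e^(−t/τ).
T(1114) = 13.7268 + (17.0732)·e^(−1114/467.932) = 13.7268 + (17.0732)·0.0924868 = 15.3059 °C.

15.31 °C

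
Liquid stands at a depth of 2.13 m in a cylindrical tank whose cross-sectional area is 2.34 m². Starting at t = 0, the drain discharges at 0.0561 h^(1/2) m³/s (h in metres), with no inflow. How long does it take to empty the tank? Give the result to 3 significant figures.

122 s

With no inflow, A dh/dt = −0.0561 √h.
This is separable: 2 d(√h)/dt = −0.0561/A, so √h = √h₀ − (0.0561/(2A)) t.
Tank is empty when √h = 0: t_empty = 2A√h₀/0.0561.
t_empty = 2·2.34·√2.13/0.0561 = 4.6800·1.4595/0.0561 = 121.75 s.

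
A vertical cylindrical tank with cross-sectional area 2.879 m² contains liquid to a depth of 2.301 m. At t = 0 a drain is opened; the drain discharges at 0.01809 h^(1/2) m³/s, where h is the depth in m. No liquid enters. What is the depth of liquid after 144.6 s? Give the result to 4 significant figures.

1.129 m

A dh/dt = −Q_out = −0.01809 √h.
∫ h^(−1/2) dh = −(0.01809/A) ∫ dt, giving 2√h = 2√h₀ − (0.01809/A) t.
√h = √2.301 − 0.01809·144.6/(2·2.879) = 1.51690 − 0.454292 = 1.06261.
h = 1.06261² = 1.12915 m.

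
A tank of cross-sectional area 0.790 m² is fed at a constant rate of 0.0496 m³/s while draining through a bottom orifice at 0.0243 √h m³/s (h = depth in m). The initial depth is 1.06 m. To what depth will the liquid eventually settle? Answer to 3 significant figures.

4.17 m

A dh/dt = Q_in − 0.0243 √h. Steady state requires inflow = outflow:
Q_in = 0.0243 √h_ss ⇒ √h_ss = 0.0496/0.0243 = 2.0412.
h_ss = 2.0412² = 4.1663 m. (Since h₀ = 1.06 m < h_ss, the level will rise toward this value.)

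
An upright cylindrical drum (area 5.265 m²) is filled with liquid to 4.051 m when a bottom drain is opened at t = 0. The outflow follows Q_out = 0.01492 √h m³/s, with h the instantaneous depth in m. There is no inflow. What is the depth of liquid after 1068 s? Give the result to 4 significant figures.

0.2495 m

A dh/dt = −Q_out = −0.01492 √h.
This is separable: 2 d(√h)/dt = −0.01492/A, so √h = √h₀ − (0.01492/(2A)) t.
√h = √4.051 − 0.01492·1068/(2·5.265) = 2.01271 − 1.51325 = 0.499456.
h = 0.499456² = 0.249456 m.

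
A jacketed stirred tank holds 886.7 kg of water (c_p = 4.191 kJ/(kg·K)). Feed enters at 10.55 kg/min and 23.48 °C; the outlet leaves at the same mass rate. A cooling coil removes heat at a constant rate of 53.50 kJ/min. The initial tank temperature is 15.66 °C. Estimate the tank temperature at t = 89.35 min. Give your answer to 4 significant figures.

19.99 °C

M c_p dT/dt = ṁ c_p (T_in − T) − Q̇.
Rearrange: dT/dt = (T_ss − T)/τ with τ = M/ṁ = 84.0474 min and T_ss = T_in − Q̇/(ṁ c_p) = 22.2700 °C.
Integrating: T(t) = T_ss + (T₀ − T_ss) e^(−t/τ).
T(89.35) = 22.2700 + (-6.61000)·e^(−89.35/84.0474) = 22.2700 + (-6.61000)·0.345387 = 19.9870 °C.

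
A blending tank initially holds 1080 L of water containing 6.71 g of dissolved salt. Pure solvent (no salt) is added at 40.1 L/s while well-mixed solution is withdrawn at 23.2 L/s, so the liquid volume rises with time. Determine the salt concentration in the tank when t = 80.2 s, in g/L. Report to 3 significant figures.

Let m(t) be the amount of salt. Volume: V(t) = V₀ + (Q_in − Q_out) t = 1080 + 16.900 t; V(80.2) = 2435.4 L.
No salt enters, so dm/dt = −Q_out · (m/V).
dm/m = −Q_out dt/(V₀ + 16.900 t); integrating gives ln(m/m₀) = −(Q_out/(Q_in−Q_out)) ln(V/V₀).
m = m₀ (V₀/V)^(Q_out/(Q_in−Q_out)) = 6.71 × (1080/2435.4)^(1.3728) = 2.1975 g.
C = m/V = 2.1975/2435.4 = 0.00090233 g/L.

0.000902 g/L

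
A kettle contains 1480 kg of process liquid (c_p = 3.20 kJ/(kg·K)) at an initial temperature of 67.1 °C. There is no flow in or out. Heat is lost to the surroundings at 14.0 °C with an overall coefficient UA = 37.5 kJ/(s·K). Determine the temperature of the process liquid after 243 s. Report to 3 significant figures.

21.8 °C

Lumped-capacitance energy balance: M c_p dT/dt = UA(T_amb − T).
dT/dt = (T_ss − T)/τ with T_ss = T_amb = 14.000 °C, τ = M c_p/UA = 1480·3.20/37.5 = 126.29 s.
Solution: T(t) = T_ss + (T₀ − T_ss) e^(−t/τ).
T(243) = 14.000 + (53.100)·0.14601 = 21.753 °C.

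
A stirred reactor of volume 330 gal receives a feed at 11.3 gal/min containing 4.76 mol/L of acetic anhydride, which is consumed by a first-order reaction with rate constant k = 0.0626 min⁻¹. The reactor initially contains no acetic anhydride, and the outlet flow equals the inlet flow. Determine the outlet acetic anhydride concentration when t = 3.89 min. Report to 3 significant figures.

0.528 mol/L

Accumulation = in − out − consumed: V dC/dt = Q C_in − Q C − k V C.
This is linear with rate a = Q/V + k = 0.096842 min⁻¹.
C_ss = Q C_in/(Q + kV) = 1.6831 mol/L; C(t) = C_ss + (C₀ − C_ss) e^(−a t).
C(3.89) = 1.6831 + (-1.6831)·e^(−0.096842·3.89) = 1.6831 + (-1.6831)·0.68611 = 0.52830 mol/L.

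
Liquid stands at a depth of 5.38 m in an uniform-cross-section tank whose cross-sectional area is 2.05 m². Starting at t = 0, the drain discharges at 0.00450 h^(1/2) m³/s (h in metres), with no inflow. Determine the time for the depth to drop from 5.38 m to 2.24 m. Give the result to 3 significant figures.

With no inflow, A dh/dt = −0.00450 √h.
Separate and integrate: 2(√h − √h₀) = −(0.00450/A) t.
t = 2A(√h₀ − √h)/0.00450 = 2·2.05·(√5.38 − √2.24)/0.00450
  = 4.1000 × (2.3195 − 1.4967) / 0.00450 = 749.68 s.

750 s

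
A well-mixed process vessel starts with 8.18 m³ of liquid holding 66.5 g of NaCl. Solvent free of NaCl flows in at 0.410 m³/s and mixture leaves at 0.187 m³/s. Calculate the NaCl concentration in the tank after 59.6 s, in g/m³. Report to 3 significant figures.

1.38 g/m³

Let m(t) be the amount of NaCl. Volume: V(t) = V₀ + (Q_in − Q_out) t = 8.18 + 0.22300 t; V(59.6) = 21.471 m³.
No NaCl enters, so dm/dt = −Q_out · (m/V).
Separate: dm/m = −Q_out dt/V(t) ⇒ ln(m/m₀) = −(Q_out/(Q_in−Q_out)) ln(V/V₀).
m = m₀ (V₀/V)^(Q_out/(Q_in−Q_out)) = 66.5 × (8.18/21.471)^(0.83857) = 29.606 g.
C = m/V = 29.606/21.471 = 1.3789 g/m³.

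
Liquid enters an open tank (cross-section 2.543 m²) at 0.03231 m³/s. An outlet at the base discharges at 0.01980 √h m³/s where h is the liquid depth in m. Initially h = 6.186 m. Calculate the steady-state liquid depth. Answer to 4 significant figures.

A dh/dt = Q_in − 0.01980 √h. Steady state requires inflow = outflow:
Q_in = 0.01980 √h_ss ⇒ √h_ss = 0.03231/0.01980 = 1.63182.
h_ss = 1.63182² = 2.66283 m. (Since h₀ = 6.186 m > h_ss, the level will fall toward this value.)

2.663 m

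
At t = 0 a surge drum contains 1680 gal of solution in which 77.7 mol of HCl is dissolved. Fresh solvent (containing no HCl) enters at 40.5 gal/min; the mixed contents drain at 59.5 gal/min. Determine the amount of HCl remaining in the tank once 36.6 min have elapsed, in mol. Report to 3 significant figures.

14.6 mol

Total volume: dV/dt = Q_in − Q_out = -19.000 gal/min, so V(t) = 1680 − 19.000 t and V(36.6) = 984.60 gal.
No HCl enters, so dm/dt = −Q_out · (m/V).
Separate: dm/m = −Q_out dt/V(t) ⇒ ln(m/m₀) = −(Q_out/(Q_in−Q_out)) ln(V/V₀).
m = m₀ (V₀/V)^(Q_out/(Q_in−Q_out)) = 77.7 × (1680/984.60)^(-3.1316) = 14.579 mol.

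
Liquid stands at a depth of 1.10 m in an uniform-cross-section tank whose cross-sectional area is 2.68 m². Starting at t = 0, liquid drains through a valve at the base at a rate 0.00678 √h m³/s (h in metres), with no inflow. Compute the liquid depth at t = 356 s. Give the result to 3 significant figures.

A dh/dt = −Q_out = −0.00678 √h.
Separate and integrate: 2(√h − √h₀) = −(0.00678/A) t.
√h = √1.10 − 0.00678·356/(2·2.68) = 1.0488 − 0.45031 = 0.59850.
h = 0.59850² = 0.35820 m.

0.358 m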